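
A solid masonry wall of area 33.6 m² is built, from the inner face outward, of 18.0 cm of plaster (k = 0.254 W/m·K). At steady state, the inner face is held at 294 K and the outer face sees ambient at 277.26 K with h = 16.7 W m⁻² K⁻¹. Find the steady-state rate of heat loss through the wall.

Q = 732 W

Series thermal resistances, inner to outer:
  R_plaster = L/(kA) = 0.180/(0.254·33.6) = 0.02109 K/W
  R_conv,out = 1/(hA) = 1/(16.7·33.6) = 0.001782 K/W
ΣR = 0.02109 + 0.001782 = 0.02287 K/W
Q = ΔT/ΣR = (294 K − 277.26 K)/0.02287 = 732 W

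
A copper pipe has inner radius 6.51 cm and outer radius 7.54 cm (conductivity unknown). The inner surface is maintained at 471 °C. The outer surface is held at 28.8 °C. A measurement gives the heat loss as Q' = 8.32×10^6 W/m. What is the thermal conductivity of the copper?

k = 440 W/m·K

ΣR = ΔT/Q' = |471 − 28.8|/8.32×10^6 = 5.315×10^-5 m·K/W
ln(r₂/r₁)/(2πk) = 5.315×10^-5 ⇒ k = 0.1469/(2π·5.315×10^-5) = 440 W/m·K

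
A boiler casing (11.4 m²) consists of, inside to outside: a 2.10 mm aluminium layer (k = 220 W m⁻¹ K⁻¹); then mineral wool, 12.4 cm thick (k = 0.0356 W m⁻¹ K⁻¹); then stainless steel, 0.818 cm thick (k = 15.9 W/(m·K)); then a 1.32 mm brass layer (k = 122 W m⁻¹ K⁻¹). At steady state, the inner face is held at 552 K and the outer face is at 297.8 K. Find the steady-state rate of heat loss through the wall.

Treat each layer as a resistance in series:
  R_aluminium = L/(kA) = 0.00210/(220·11.4) = 8.373×10^-7 K/W
  R_mineral wool = L/(kA) = 0.124/(0.0356·11.4) = 0.3055 K/W
  R_stainless steel = L/(kA) = 0.00818/(15.9·11.4) = 4.513×10^-5 K/W
  R_brass = L/(kA) = 0.00132/(122·11.4) = 9.491×10^-7 K/W
ΣR = 8.373×10^-7 + 0.3055 + 4.513×10^-5 + 9.491×10^-7 = 0.3055 K/W
Q = ΔT/ΣR = (552 K − 297.8 K)/0.3055 = 832 W

Q = 832 W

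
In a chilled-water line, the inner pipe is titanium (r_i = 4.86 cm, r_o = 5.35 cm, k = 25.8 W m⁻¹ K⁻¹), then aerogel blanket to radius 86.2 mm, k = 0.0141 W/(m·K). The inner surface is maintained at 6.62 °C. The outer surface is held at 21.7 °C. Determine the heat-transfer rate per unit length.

Q' = 2.80 W/m

Resistance network (inner→outer):
  R'_titanium = ln(0.0535/0.0486)/(2πk) = 0.09606/(2π·25.8) = 5.926×10^-4 m·K/W
  R'_aerogel blanket = ln(0.0862/0.0535)/(2πk) = 0.4770/(2π·0.0141) = 5.384 m·K/W
ΣR = 5.926×10^-4 + 5.384 = 5.385 m·K/W
Q' = ΔT/ΣR = (6.62 °C − 21.7 °C)/5.385 = -2.80 W/m
(Negative Q' ⇒ heat flows inward; heat gain = 2.80 W/m.)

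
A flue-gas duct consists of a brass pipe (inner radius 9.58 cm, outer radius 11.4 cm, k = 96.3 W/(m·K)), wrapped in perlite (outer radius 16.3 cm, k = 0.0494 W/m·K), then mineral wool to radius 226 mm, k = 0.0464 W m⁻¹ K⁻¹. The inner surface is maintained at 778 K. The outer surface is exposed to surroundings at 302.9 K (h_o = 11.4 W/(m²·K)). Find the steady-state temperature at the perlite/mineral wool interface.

Series thermal resistances, inner to outer:
  R'_brass = ln(0.114/0.0958)/(2πk) = 0.1739/(2π·96.3) = 2.875×10^-4 m·K/W
  R'_perlite = ln(0.163/0.114)/(2πk) = 0.3576/(2π·0.0494) = 1.152 m·K/W
  R'_mineral wool = ln(0.226/0.163)/(2πk) = 0.3268/(2π·0.0464) = 1.121 m·K/W
  R'_conv,out = 1/(2πr h) = 1/(2π·0.226·11.4) = 0.06177 m·K/W
ΣR = 2.875×10^-4 + 1.152 + 1.121 + 0.06177 = 2.335 m·K/W
Q' = ΔT/ΣR = (778 K − 302.9 K)/2.335 = 203.5 W/m
From the inner boundary to the perlite/mineral wool interface, ΣR_partial = 1.152 m·K/W.
T_interface = T_in − Q'·ΣR_partial = 778 K − (203.5)(1.152) = 544 K

T = 544 K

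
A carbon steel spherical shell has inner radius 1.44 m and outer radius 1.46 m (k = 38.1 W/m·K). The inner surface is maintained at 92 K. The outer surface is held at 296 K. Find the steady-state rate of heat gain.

Q = 4πk·ΔT/(1/r₁ − 1/r₂) = 4π × 38.1 × 204 / (1/1.44 − 1/1.46) = 1.03×10^7 W

Q = 10300 kW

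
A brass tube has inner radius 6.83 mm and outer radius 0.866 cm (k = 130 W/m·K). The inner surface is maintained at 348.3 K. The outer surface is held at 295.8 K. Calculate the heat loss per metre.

Q' = 2πk·ΔT/ln(r₂/r₁) = 2π × 130 × 52.5 / ln(0.00866/0.00683) = 1.81×10^5 W/m

Q' = 1.81×10^5 W/m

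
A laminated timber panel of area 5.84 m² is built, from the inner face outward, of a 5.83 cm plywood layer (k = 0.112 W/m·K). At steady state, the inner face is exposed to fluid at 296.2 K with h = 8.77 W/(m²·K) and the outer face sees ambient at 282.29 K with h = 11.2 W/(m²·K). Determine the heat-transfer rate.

Resistance network (inner→outer):
  R_conv,in = 1/(hA) = 1/(8.77·5.84) = 0.01952 K/W
  R_plywood = L/(kA) = 0.0583/(0.112·5.84) = 0.08913 K/W
  R_conv,out = 1/(hA) = 1/(11.2·5.84) = 0.01529 K/W
ΣR = 0.01952 + 0.08913 + 0.01529 = 0.1239 K/W
Q = ΔT/ΣR = (296.2 K − 282.29 K)/0.1239 = 112 W

Q = 112 W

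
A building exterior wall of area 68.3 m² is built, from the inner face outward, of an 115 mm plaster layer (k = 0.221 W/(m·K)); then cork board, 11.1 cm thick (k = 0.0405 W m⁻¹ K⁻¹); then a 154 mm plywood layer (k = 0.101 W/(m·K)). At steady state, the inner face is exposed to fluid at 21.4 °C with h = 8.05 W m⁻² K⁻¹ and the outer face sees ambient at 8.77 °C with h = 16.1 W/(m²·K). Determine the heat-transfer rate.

Resistance network (inner→outer):
  R_conv,in = 1/(hA) = 1/(8.05·68.3) = 0.001819 K/W
  R_plaster = L/(kA) = 0.115/(0.221·68.3) = 0.007619 K/W
  R_cork board = L/(kA) = 0.111/(0.0405·68.3) = 0.04013 K/W
  R_plywood = L/(kA) = 0.154/(0.101·68.3) = 0.02232 K/W
  R_conv,out = 1/(hA) = 1/(16.1·68.3) = 9.094×10^-4 K/W
ΣR = 0.001819 + 0.007619 + 0.04013 + 0.02232 + 9.094×10^-4 = 0.07280 K/W
Q = ΔT/ΣR = (21.4 °C − 8.77 °C)/0.07280 = 173 W

Q = 173 W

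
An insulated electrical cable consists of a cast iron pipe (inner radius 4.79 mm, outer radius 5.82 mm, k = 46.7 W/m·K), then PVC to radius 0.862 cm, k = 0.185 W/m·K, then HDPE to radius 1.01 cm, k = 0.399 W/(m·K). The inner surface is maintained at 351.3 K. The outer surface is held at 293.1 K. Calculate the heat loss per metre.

Treat each layer as a resistance in series:
  R'_cast iron = ln(0.00582/0.00479)/(2πk) = 0.1948/(2π·46.7) = 6.638×10^-4 m·K/W
  R'_PVC = ln(0.00862/0.00582)/(2πk) = 0.3928/(2π·0.185) = 0.3379 m·K/W
  R'_HDPE = ln(0.0101/0.00862)/(2πk) = 0.1585/(2π·0.399) = 0.06320 m·K/W
ΣR = 6.638×10^-4 + 0.3379 + 0.06320 = 0.4018 m·K/W
Q' = ΔT/ΣR = (351.3 K − 293.1 K)/0.4018 = 145 W/m

Q' = 145 W/m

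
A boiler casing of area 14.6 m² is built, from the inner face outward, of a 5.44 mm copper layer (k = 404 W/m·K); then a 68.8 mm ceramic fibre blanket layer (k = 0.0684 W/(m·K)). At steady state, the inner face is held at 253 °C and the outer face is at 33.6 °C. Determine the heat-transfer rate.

Q = 3.18 kW

Series thermal resistances, inner to outer:
  R_copper = L/(kA) = 0.00544/(404·14.6) = 9.223×10^-7 K/W
  R_ceramic fibre blanket = L/(kA) = 0.0688/(0.0684·14.6) = 0.06889 K/W
ΣR = 9.223×10^-7 + 0.06889 = 0.06889 K/W
Q = ΔT/ΣR = (253 °C − 33.6 °C)/0.06889 = 3180 W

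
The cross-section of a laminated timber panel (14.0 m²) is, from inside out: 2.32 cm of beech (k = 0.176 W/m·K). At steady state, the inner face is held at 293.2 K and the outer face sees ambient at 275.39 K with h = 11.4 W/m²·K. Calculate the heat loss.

Q = 1140 W

Treat each layer as a resistance in series:
  R_beech = L/(kA) = 0.0232/(0.176·14.0) = 0.009416 K/W
  R_conv,out = 1/(hA) = 1/(11.4·14.0) = 0.006266 K/W
ΣR = 0.009416 + 0.006266 = 0.01568 K/W
Q = ΔT/ΣR = (293.2 K − 275.39 K)/0.01568 = 1140 W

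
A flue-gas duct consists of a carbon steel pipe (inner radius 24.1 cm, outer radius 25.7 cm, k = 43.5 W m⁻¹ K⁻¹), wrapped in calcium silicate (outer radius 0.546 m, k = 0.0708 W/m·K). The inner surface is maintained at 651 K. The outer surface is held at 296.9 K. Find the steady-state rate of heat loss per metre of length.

Series thermal resistances, inner to outer:
  R'_carbon steel = ln(0.257/0.241)/(2πk) = 0.06428/(2π·43.5) = 2.352×10^-4 m·K/W
  R'_calcium silicate = ln(0.546/0.257)/(2πk) = 0.7535/(2π·0.0708) = 1.694 m·K/W
ΣR = 2.352×10^-4 + 1.694 = 1.694 m·K/W
Q' = ΔT/ΣR = (651 K − 296.9 K)/1.694 = 209 W/m

Q' = 209 W/m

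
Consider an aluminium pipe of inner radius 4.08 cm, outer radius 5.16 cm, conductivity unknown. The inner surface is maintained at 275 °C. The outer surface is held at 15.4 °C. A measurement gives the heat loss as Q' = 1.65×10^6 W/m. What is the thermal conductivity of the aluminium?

ΣR = ΔT/Q' = |275 − 15.4|/1.65×10^6 = 1.573×10^-4 m·K/W
ln(r₂/r₁)/(2πk) = 1.573×10^-4 ⇒ k = 0.2348/(2π·1.573×10^-4) = 238 W/m·K

k = 238 W/m·K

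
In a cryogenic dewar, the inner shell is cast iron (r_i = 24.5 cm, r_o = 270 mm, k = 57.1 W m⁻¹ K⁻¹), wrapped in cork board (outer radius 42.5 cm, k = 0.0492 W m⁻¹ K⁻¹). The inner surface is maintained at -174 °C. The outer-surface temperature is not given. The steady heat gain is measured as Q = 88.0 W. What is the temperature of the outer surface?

T_out = 18.3 °C

Series resistances:
  R_cast iron = (1/0.245 − 1/0.270)/(4πk) = 0.3779/(4π·57.1) = 5.267×10^-4 K/W
  R_cork board = (1/0.270 − 1/0.425)/(4πk) = 1.351/(4π·0.0492) = 2.185 K/W
ΣR = 2.185 K/W
ΔT = Q·ΣR = 88.0 × 2.185 = 192.3 K
Heat flows inward, so T_out = T_in + ΔT = -174 + 192.3 = 18.3 °C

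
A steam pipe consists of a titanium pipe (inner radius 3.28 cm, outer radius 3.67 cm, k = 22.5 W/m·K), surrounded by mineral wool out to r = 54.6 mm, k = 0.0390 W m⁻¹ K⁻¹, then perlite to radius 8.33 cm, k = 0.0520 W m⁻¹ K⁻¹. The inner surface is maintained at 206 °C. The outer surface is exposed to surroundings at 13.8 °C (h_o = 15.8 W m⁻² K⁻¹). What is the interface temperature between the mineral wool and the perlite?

Series thermal resistances, inner to outer:
  R'_titanium = ln(0.0367/0.0328)/(2πk) = 0.1123/(2π·22.5) = 7.947×10^-4 m·K/W
  R'_mineral wool = ln(0.0546/0.0367)/(2πk) = 0.3973/(2π·0.0390) = 1.621 m·K/W
  R'_perlite = ln(0.0833/0.0546)/(2πk) = 0.4224/(2π·0.0520) = 1.293 m·K/W
  R'_conv,out = 1/(2πr h) = 1/(2π·0.0833·15.8) = 0.1209 m·K/W
ΣR = 7.947×10^-4 + 1.621 + 1.293 + 0.1209 = 3.036 m·K/W
Q' = ΔT/ΣR = (206 °C − 13.8 °C)/3.036 = 63.31 W/m
From the inner boundary to the mineral wool/perlite interface, ΣR_partial = 1.622 m·K/W.
T_interface = T_in − Q'·ΣR_partial = 206 °C − (63.31)(1.622) = 103 °C

T = 103 °C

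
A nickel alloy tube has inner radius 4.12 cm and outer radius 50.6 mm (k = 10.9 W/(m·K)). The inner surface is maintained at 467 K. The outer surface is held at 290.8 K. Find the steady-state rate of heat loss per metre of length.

Q' = 58700 W/m

Q' = 2πk·ΔT/ln(r₂/r₁) = 2π × 10.9 × 176.2 / ln(0.0506/0.0412) = 58700 W/m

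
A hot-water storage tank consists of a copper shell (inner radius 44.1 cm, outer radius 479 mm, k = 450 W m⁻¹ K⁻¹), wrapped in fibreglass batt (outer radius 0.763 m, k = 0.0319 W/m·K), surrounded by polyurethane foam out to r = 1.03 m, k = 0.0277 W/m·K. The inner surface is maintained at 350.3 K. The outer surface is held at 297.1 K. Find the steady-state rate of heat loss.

Q = 18.3 W

Treat each layer as a resistance in series:
  R_copper = (1/0.441 − 1/0.479)/(4πk) = 0.1799/(4π·450) = 3.181×10^-5 K/W
  R_fibreglass batt = (1/0.479 − 1/0.763)/(4πk) = 0.7771/(4π·0.0319) = 1.938 K/W
  R_polyurethane foam = (1/0.763 − 1/1.03)/(4πk) = 0.3397/(4π·0.0277) = 0.9760 K/W
ΣR = 3.181×10^-5 + 1.938 + 0.9760 = 2.914 K/W
Q = ΔT/ΣR = (350.3 K − 297.1 K)/2.914 = 18.3 W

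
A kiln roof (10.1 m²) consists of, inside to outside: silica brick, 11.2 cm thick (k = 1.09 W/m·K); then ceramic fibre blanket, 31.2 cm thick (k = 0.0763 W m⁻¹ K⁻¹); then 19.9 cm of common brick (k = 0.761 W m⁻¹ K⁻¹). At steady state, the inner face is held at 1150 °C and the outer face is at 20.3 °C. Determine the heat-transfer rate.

Q = 2560 W

Resistance network (inner→outer):
  R_silica brick = L/(kA) = 0.112/(1.09·10.1) = 0.01017 K/W
  R_ceramic fibre blanket = L/(kA) = 0.312/(0.0763·10.1) = 0.4049 K/W
  R_common brick = L/(kA) = 0.199/(0.761·10.1) = 0.02589 K/W
ΣR = 0.01017 + 0.4049 + 0.02589 = 0.4410 K/W
Q = ΔT/ΣR = (1150 °C − 20.3 °C)/0.4410 = 2560 W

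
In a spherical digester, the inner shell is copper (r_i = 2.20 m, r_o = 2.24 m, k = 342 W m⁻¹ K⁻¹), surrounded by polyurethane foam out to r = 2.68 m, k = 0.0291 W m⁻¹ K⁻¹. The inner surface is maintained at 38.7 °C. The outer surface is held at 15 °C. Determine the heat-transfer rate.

Series thermal resistances, inner to outer:
  R_copper = (1/2.20 − 1/2.24)/(4πk) = 0.008117/(4π·342) = 1.889×10^-6 K/W
  R_polyurethane foam = (1/2.24 − 1/2.68)/(4πk) = 0.07329/(4π·0.0291) = 0.2004 K/W
ΣR = 1.889×10^-6 + 0.2004 = 0.2004 K/W
Q = ΔT/ΣR = (38.7 °C − 15 °C)/0.2004 = 118 W

Q = 118 W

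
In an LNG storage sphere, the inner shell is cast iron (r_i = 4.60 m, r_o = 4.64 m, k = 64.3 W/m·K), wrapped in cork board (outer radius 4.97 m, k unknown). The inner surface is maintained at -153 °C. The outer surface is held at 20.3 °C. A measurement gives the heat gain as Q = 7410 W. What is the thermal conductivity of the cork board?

k = 0.0487 W/m·K

ΣR = ΔT/Q = |-153 − 20.3|/7410 = 0.02339 K/W
Known resistances:
  R_cast iron = (1/4.60 − 1/4.64)/(4πk) = 0.001874/(4π·64.3) = 2.319×10^-6 K/W
R_cork board = ΣR − ΣR_known = 0.02339 − 2.319×10^-6 = 0.02339 K/W
(1/r₁−1/r₂)/(4πk) = 0.02339 ⇒ k = 0.01431/(4π·0.02339) = 0.0487 W/m·K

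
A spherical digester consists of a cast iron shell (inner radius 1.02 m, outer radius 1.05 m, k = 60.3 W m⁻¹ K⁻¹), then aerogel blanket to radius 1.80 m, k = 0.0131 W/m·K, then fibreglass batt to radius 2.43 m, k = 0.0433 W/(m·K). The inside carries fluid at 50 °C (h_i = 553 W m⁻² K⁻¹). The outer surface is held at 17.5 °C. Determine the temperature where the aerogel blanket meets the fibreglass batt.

T = 20.7 °C

Series thermal resistances, inner to outer:
  R_conv,in = 1/(4πr²h) = 1/(4π·1.02²·553) = 1.383×10^-4 K/W
  R_cast iron = (1/1.02 − 1/1.05)/(4πk) = 0.02801/(4π·60.3) = 3.697×10^-5 K/W
  R_aerogel blanket = (1/1.05 − 1/1.80)/(4πk) = 0.3968/(4π·0.0131) = 2.411 K/W
  R_fibreglass batt = (1/1.80 − 1/2.43)/(4πk) = 0.1440/(4π·0.0433) = 0.2647 K/W
ΣR = 1.383×10^-4 + 3.697×10^-5 + 2.411 + 0.2647 = 2.676 K/W
Q = ΔT/ΣR = (50 °C − 17.5 °C)/2.676 = 12.14 W
From the inner boundary to the aerogel blanket/fibreglass batt interface, ΣR_partial = 2.411 K/W.
T_interface = T_in − Q·ΣR_partial = 50 °C − (12.14)(2.411) = 20.7 °C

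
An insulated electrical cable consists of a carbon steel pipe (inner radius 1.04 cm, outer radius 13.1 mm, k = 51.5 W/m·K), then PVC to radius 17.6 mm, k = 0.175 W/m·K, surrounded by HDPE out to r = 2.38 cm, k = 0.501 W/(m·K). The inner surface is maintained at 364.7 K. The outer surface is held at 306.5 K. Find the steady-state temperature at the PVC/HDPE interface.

T = 321.8 K

Resistance network (inner→outer):
  R'_carbon steel = ln(0.0131/0.0104)/(2πk) = 0.2308/(2π·51.5) = 7.133×10^-4 m·K/W
  R'_PVC = ln(0.0176/0.0131)/(2πk) = 0.2953/(2π·0.175) = 0.2686 m·K/W
  R'_HDPE = ln(0.0238/0.0176)/(2πk) = 0.3018/(2π·0.501) = 0.09587 m·K/W
ΣR = 7.133×10^-4 + 0.2686 + 0.09587 = 0.3652 m·K/W
Q' = ΔT/ΣR = (364.7 K − 306.5 K)/0.3652 = 159.4 W/m
From the inner boundary to the PVC/HDPE interface, ΣR_partial = 0.2693 m·K/W.
T_interface = T_in − Q'·ΣR_partial = 364.7 K − (159.4)(0.2693) = 321.8 K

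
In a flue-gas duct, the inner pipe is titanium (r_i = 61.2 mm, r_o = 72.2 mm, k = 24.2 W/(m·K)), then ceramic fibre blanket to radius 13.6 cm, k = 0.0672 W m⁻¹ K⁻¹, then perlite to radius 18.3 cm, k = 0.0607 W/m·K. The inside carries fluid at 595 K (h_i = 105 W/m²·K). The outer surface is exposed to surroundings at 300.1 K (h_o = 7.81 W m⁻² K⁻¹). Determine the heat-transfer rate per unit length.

Resistance network (inner→outer):
  R'_conv,in = 1/(2πr h) = 1/(2π·0.0612·105) = 0.02477 m·K/W
  R'_titanium = ln(0.0722/0.0612)/(2πk) = 0.1653/(2π·24.2) = 0.001087 m·K/W
  R'_ceramic fibre blanket = ln(0.136/0.0722)/(2πk) = 0.6332/(2π·0.0672) = 1.500 m·K/W
  R'_perlite = ln(0.183/0.136)/(2πk) = 0.2968/(2π·0.0607) = 0.7783 m·K/W
  R'_conv,out = 1/(2πr h) = 1/(2π·0.183·7.81) = 0.1114 m·K/W
ΣR = 0.02477 + 0.001087 + 1.500 + 0.7783 + 0.1114 = 2.416 m·K/W
Q' = ΔT/ΣR = (595 K − 300.1 K)/2.416 = 122 W/m

Q' = 122 W/m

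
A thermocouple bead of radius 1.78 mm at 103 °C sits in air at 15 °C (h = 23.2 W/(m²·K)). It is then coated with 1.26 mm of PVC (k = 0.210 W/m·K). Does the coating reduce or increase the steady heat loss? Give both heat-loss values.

Critical radius for a sphere: r_cr = 2k/h = 0.0181 m = 1.81 cm.
Outer radius after coating: r₂ = 0.00178 + 0.00126 = 0.00304 m.
Since r₁ < r_cr and r₂ ≤ r_cr, the coating moves toward the maximum at r_cr — heat loss rises.
Bare: R = 1/(4πr₁²h) = 1083 K/W; Q = 88/1083 = 0.0813 W.
Coated: R = R_cond + R_conv = 459.4 K/W; Q = 88/459.4 = 0.192 W.

increases: 0.0813 → 0.192 W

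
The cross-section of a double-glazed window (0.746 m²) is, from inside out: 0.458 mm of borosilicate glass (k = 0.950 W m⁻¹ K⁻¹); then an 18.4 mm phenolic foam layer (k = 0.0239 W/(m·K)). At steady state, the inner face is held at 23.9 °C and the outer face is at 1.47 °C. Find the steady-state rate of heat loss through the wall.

Q = 21.7 W

Resistance network (inner→outer):
  R_borosilicate glass = L/(kA) = 4.58×10^-4/(0.950·0.746) = 6.463×10^-4 K/W
  R_phenolic foam = L/(kA) = 0.0184/(0.0239·0.746) = 1.032 K/W
ΣR = 6.463×10^-4 + 1.032 = 1.033 K/W
Q = ΔT/ΣR = (23.9 °C − 1.47 °C)/1.033 = 21.7 W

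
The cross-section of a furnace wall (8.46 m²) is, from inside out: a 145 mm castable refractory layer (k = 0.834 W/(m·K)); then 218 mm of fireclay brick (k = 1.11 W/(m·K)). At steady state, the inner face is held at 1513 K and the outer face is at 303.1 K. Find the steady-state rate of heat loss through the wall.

Resistance network (inner→outer):
  R_castable refractory = L/(kA) = 0.145/(0.834·8.46) = 0.02055 K/W
  R_fireclay brick = L/(kA) = 0.218/(1.11·8.46) = 0.02321 K/W
ΣR = 0.02055 + 0.02321 = 0.04376 K/W
Q = ΔT/ΣR = (1513 K − 303.1 K)/0.04376 = 27600 W

Q = 27600 W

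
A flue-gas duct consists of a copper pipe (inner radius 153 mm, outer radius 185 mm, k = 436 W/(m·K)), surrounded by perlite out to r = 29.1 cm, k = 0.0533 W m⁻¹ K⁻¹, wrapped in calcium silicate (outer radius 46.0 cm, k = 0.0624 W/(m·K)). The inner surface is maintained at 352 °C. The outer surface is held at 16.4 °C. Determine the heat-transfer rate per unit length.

Resistance network (inner→outer):
  R'_copper = ln(0.185/0.153)/(2πk) = 0.1899/(2π·436) = 6.933×10^-5 m·K/W
  R'_perlite = ln(0.291/0.185)/(2πk) = 0.4530/(2π·0.0533) = 1.353 m·K/W
  R'_calcium silicate = ln(0.460/0.291)/(2πk) = 0.4579/(2π·0.0624) = 1.168 m·K/W
ΣR = 6.933×10^-5 + 1.353 + 1.168 = 2.521 m·K/W
Q' = ΔT/ΣR = (352 °C − 16.4 °C)/2.521 = 133 W/m

Q' = 133 W/m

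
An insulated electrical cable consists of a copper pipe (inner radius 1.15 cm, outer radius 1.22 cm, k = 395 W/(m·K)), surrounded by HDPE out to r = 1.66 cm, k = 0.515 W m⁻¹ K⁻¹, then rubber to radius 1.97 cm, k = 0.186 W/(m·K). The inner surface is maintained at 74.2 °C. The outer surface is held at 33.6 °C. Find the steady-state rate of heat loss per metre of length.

Q' = 168 W/m

Series thermal resistances, inner to outer:
  R'_copper = ln(0.0122/0.0115)/(2πk) = 0.05909/(2π·395) = 2.381×10^-5 m·K/W
  R'_HDPE = ln(0.0166/0.0122)/(2πk) = 0.3080/(2π·0.515) = 0.09517 m·K/W
  R'_rubber = ln(0.0197/0.0166)/(2πk) = 0.1712/(2π·0.186) = 0.1465 m·K/W
ΣR = 2.381×10^-5 + 0.09517 + 0.1465 = 0.2417 m·K/W
Q' = ΔT/ΣR = (74.2 °C − 33.6 °C)/0.2417 = 168 W/m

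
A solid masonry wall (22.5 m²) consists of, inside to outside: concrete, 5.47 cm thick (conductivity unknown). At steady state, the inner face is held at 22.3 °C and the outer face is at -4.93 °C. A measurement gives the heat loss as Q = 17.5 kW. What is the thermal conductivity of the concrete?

k = 1.56 W/m·K

ΣR = ΔT/Q = |22.3 − -4.93|/17500 = 0.001556 K/W
L/(kA) = 0.001556 ⇒ k = 0.0547/(0.001556·22.5) = 1.56 W/m·K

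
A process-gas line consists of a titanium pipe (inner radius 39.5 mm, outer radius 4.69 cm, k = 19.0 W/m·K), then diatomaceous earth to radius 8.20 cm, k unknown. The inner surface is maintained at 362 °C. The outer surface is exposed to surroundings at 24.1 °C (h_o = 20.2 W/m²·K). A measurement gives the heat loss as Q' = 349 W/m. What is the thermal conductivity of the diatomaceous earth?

k = 0.102 W/m·K

ΣR = ΔT/Q' = |362 − 24.1|/349 = 0.9682 m·K/W
Known resistances:
  R'_titanium = ln(0.0469/0.0395)/(2πk) = 0.1717/(2π·19.0) = 0.001438 m·K/W
  R'_conv,out = 1/(2πr h) = 1/(2π·0.0820·20.2) = 0.09608 m·K/W
R_diatomaceous earth = ΣR − ΣR_known = 0.9682 − 0.09752 = 0.8707 m·K/W
ln(r₂/r₁)/(2πk) = 0.8707 ⇒ k = 0.5587/(2π·0.8707) = 0.102 W/m·K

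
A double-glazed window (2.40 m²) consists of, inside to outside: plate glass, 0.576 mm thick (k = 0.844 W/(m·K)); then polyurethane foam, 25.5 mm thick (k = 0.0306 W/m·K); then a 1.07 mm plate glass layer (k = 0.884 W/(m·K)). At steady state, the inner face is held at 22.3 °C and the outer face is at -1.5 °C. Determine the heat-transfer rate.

Q = 68.4 W

Treat each layer as a resistance in series:
  R_plate glass = L/(kA) = 5.76×10^-4/(0.844·2.40) = 2.844×10^-4 K/W
  R_polyurethane foam = L/(kA) = 0.0255/(0.0306·2.40) = 0.3472 K/W
  R_plate glass = L/(kA) = 0.00107/(0.884·2.40) = 5.043×10^-4 K/W
ΣR = 2.844×10^-4 + 0.3472 + 5.043×10^-4 = 0.3480 K/W
Q = ΔT/ΣR = (22.3 °C − -1.5 °C)/0.3480 = 68.4 W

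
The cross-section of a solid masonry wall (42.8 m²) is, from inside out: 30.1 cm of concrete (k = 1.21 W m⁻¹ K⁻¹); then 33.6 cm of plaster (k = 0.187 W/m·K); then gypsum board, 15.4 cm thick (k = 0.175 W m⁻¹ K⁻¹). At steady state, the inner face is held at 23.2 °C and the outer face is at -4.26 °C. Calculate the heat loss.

Q = 402 W

Series thermal resistances, inner to outer:
  R_concrete = L/(kA) = 0.301/(1.21·42.8) = 0.005812 K/W
  R_plaster = L/(kA) = 0.336/(0.187·42.8) = 0.04198 K/W
  R_gypsum board = L/(kA) = 0.154/(0.175·42.8) = 0.02056 K/W
ΣR = 0.005812 + 0.04198 + 0.02056 = 0.06835 K/W
Q = ΔT/ΣR = (23.2 °C − -4.26 °C)/0.06835 = 402 W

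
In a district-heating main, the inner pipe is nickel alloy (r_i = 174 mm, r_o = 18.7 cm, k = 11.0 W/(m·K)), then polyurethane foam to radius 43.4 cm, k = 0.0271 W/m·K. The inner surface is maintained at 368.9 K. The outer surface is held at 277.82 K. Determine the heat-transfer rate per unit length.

Q' = 18.4 W/m

Series thermal resistances, inner to outer:
  R'_nickel alloy = ln(0.187/0.174)/(2πk) = 0.07205/(2π·11.0) = 0.001043 m·K/W
  R'_polyurethane foam = ln(0.434/0.187)/(2πk) = 0.8419/(2π·0.0271) = 4.945 m·K/W
ΣR = 0.001043 + 4.945 = 4.946 m·K/W
Q' = ΔT/ΣR = (368.9 K − 277.82 K)/4.946 = 18.4 W/m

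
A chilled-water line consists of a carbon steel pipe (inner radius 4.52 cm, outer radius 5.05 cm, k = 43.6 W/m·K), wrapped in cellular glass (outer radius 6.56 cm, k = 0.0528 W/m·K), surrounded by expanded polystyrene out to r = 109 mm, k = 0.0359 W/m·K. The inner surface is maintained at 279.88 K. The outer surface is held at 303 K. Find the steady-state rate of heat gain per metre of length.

Q' = 7.61 W/m

Resistance network (inner→outer):
  R'_carbon steel = ln(0.0505/0.0452)/(2πk) = 0.1109/(2π·43.6) = 4.047×10^-4 m·K/W
  R'_cellular glass = ln(0.0656/0.0505)/(2πk) = 0.2616/(2π·0.0528) = 0.7885 m·K/W
  R'_expanded polystyrene = ln(0.109/0.0656)/(2πk) = 0.5078/(2π·0.0359) = 2.251 m·K/W
ΣR = 4.047×10^-4 + 0.7885 + 2.251 = 3.040 m·K/W
Q' = ΔT/ΣR = (279.88 K − 303 K)/3.040 = -7.61 W/m
(Negative Q' ⇒ heat flows inward; heat gain = 7.61 W/m.)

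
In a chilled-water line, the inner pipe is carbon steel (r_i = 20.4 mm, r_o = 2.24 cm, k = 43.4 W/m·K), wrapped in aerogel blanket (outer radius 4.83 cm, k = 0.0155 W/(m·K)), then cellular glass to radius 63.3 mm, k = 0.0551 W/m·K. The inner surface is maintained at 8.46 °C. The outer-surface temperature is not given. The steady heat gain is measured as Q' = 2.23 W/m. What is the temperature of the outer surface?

Sum the resistances:
  R'_carbon steel = ln(0.0224/0.0204)/(2πk) = 0.09353/(2π·43.4) = 3.430×10^-4 m·K/W
  R'_aerogel blanket = ln(0.0483/0.0224)/(2πk) = 0.7684/(2π·0.0155) = 7.890 m·K/W
  R'_cellular glass = ln(0.0633/0.0483)/(2πk) = 0.2705/(2π·0.0551) = 0.7812 m·K/W
ΣR = 8.671 m·K/W
ΔT = Q'·ΣR = 2.23 × 8.671 = 19.34 K
Heat flows inward, so T_out = T_in + ΔT = 8.46 + 19.34 = 27.8 °C

T_out = 27.8 °C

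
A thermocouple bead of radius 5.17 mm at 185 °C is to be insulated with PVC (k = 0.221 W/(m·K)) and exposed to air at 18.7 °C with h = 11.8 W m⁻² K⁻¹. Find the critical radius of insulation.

For a sphere, r_cr = 2k_ins/h = 2·0.221/11.8 = 0.0375 m = 3.75 cm

r_cr = 3.75 cm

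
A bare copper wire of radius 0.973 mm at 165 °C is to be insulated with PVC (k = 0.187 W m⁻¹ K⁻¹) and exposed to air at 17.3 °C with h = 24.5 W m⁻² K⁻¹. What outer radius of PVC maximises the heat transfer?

For a cylinder, r_cr = k_ins/h = 0.187/24.5 = 0.00763 m = 0.763 cm

r_cr = 0.763 cm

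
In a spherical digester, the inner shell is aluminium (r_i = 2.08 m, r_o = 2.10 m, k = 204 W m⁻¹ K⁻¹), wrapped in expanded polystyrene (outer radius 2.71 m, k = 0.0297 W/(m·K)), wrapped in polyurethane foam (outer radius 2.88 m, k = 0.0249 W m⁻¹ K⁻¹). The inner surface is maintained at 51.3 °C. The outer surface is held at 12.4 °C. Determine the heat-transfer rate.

Treat each layer as a resistance in series:
  R_aluminium = (1/2.08 − 1/2.10)/(4πk) = 0.004579/(4π·204) = 1.786×10^-6 K/W
  R_expanded polystyrene = (1/2.10 − 1/2.71)/(4πk) = 0.1072/(4π·0.0297) = 0.2872 K/W
  R_polyurethane foam = (1/2.71 − 1/2.88)/(4πk) = 0.02178/(4π·0.0249) = 0.06961 K/W
ΣR = 1.786×10^-6 + 0.2872 + 0.06961 = 0.3568 K/W
Q = ΔT/ΣR = (51.3 °C − 12.4 °C)/0.3568 = 109 W

Q = 109 W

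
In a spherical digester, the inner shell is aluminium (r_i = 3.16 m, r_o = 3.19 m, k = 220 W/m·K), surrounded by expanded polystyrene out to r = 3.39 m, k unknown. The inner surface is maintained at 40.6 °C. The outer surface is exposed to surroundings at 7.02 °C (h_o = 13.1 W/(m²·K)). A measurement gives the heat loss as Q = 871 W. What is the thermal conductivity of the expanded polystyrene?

ΣR = ΔT/Q = |40.6 − 7.02|/871 = 0.03855 K/W
Known resistances:
  R_aluminium = (1/3.16 − 1/3.19)/(4πk) = 0.002976/(4π·220) = 1.076×10^-6 K/W
  R_conv,out = 1/(4πr²h) = 1/(4π·3.39²·13.1) = 5.286×10^-4 K/W
R_expanded polystyrene = ΣR − ΣR_known = 0.03855 − 5.297×10^-4 = 0.03802 K/W
(1/r₁−1/r₂)/(4πk) = 0.03802 ⇒ k = 0.01849/(4π·0.03802) = 0.0387 W/m·K

k = 0.0387 W/m·K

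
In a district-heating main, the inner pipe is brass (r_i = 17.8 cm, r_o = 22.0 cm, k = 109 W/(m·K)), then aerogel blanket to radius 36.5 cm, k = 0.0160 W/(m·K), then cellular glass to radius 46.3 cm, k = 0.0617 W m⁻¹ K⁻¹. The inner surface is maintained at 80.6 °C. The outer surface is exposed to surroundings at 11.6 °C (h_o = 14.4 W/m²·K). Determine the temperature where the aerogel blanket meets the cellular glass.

Treat each layer as a resistance in series:
  R'_brass = ln(0.220/0.178)/(2πk) = 0.2118/(2π·109) = 3.093×10^-4 m·K/W
  R'_aerogel blanket = ln(0.365/0.220)/(2πk) = 0.5063/(2π·0.0160) = 5.036 m·K/W
  R'_cellular glass = ln(0.463/0.365)/(2πk) = 0.2378/(2π·0.0617) = 0.6135 m·K/W
  R'_conv,out = 1/(2πr h) = 1/(2π·0.463·14.4) = 0.02387 m·K/W
ΣR = 3.093×10^-4 + 5.036 + 0.6135 + 0.02387 = 5.674 m·K/W
Q' = ΔT/ΣR = (80.6 °C − 11.6 °C)/5.674 = 12.16 W/m
From the inner boundary to the aerogel blanket/cellular glass interface, ΣR_partial = 5.036 m·K/W.
T_interface = T_in − Q'·ΣR_partial = 80.6 °C − (12.16)(5.036) = 19.4 °C

T = 19.4 °C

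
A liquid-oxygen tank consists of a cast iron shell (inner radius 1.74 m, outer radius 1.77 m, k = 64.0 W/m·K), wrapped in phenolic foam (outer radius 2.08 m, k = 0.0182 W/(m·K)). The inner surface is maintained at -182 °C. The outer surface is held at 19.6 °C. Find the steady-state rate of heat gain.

Resistance network (inner→outer):
  R_cast iron = (1/1.74 − 1/1.77)/(4πk) = 0.009741/(4π·64.0) = 1.211×10^-5 K/W
  R_phenolic foam = (1/1.77 − 1/2.08)/(4πk) = 0.08420/(4π·0.0182) = 0.3682 K/W
ΣR = 1.211×10^-5 + 0.3682 = 0.3682 K/W
Q = ΔT/ΣR = (-182 °C − 19.6 °C)/0.3682 = -548 W
(Negative Q ⇒ heat flows inward; heat gain = 548 W.)

Q = 548 W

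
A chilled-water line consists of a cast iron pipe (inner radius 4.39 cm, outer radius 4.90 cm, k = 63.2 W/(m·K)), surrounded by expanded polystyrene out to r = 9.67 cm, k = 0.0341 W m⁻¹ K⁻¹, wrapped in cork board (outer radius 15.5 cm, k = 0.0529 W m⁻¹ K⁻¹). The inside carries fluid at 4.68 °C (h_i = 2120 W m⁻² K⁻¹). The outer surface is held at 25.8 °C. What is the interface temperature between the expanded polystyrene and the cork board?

Treat each layer as a resistance in series:
  R'_conv,in = 1/(2πr h) = 1/(2π·0.0439·2120) = 0.001710 m·K/W
  R'_cast iron = ln(0.0490/0.0439)/(2πk) = 0.1099/(2π·63.2) = 2.768×10^-4 m·K/W
  R'_expanded polystyrene = ln(0.0967/0.0490)/(2πk) = 0.6798/(2π·0.0341) = 3.173 m·K/W
  R'_cork board = ln(0.155/0.0967)/(2πk) = 0.4718/(2π·0.0529) = 1.419 m·K/W
ΣR = 0.001710 + 2.768×10^-4 + 3.173 + 1.419 = 4.594 m·K/W
Q' = ΔT/ΣR = (4.68 °C − 25.8 °C)/4.594 = -4.597 W/m
From the inner boundary to the expanded polystyrene/cork board interface, ΣR_partial = 3.175 m·K/W.
T_interface = T_in − Q'·ΣR_partial = 4.68 °C − (-4.597)(3.175) = 19.3 °C

T = 19.3 °C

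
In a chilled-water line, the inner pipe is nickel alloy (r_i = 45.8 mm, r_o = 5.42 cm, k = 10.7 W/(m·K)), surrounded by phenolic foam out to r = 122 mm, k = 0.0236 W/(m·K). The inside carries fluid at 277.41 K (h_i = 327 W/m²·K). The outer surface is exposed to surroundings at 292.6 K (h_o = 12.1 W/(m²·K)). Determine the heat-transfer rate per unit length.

Q' = 2.72 W/m

Resistance network (inner→outer):
  R'_conv,in = 1/(2πr h) = 1/(2π·0.0458·327) = 0.01063 m·K/W
  R'_nickel alloy = ln(0.0542/0.0458)/(2πk) = 0.1684/(2π·10.7) = 0.002505 m·K/W
  R'_phenolic foam = ln(0.122/0.0542)/(2πk) = 0.8113/(2π·0.0236) = 5.472 m·K/W
  R'_conv,out = 1/(2πr h) = 1/(2π·0.122·12.1) = 0.1078 m·K/W
ΣR = 0.01063 + 0.002505 + 5.472 + 0.1078 = 5.593 m·K/W
Q' = ΔT/ΣR = (277.41 K − 292.6 K)/5.593 = -2.72 W/m
(Negative Q' ⇒ heat flows inward; heat gain = 2.72 W/m.)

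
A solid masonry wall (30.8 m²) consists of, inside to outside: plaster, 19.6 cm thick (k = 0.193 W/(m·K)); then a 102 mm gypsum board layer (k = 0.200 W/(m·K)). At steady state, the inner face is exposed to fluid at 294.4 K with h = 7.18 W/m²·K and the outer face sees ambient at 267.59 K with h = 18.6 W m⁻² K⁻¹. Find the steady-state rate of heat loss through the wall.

Q = 480 W

Series thermal resistances, inner to outer:
  R_conv,in = 1/(hA) = 1/(7.18·30.8) = 0.004522 K/W
  R_plaster = L/(kA) = 0.196/(0.193·30.8) = 0.03297 K/W
  R_gypsum board = L/(kA) = 0.102/(0.200·30.8) = 0.01656 K/W
  R_conv,out = 1/(hA) = 1/(18.6·30.8) = 0.001746 K/W
ΣR = 0.004522 + 0.03297 + 0.01656 + 0.001746 = 0.05580 K/W
Q = ΔT/ΣR = (294.4 K − 267.59 K)/0.05580 = 480 W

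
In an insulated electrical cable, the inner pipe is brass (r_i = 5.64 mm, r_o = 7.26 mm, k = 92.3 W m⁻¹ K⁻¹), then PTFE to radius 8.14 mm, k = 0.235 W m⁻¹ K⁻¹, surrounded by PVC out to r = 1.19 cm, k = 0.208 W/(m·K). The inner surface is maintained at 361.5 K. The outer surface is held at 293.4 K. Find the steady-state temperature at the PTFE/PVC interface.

Resistance network (inner→outer):
  R'_brass = ln(0.00726/0.00564)/(2πk) = 0.2525/(2π·92.3) = 4.354×10^-4 m·K/W
  R'_PTFE = ln(0.00814/0.00726)/(2πk) = 0.1144/(2π·0.235) = 0.07748 m·K/W
  R'_PVC = ln(0.0119/0.00814)/(2πk) = 0.3797/(2π·0.208) = 0.2906 m·K/W
ΣR = 4.354×10^-4 + 0.07748 + 0.2906 = 0.3685 m·K/W
Q' = ΔT/ΣR = (361.5 K − 293.4 K)/0.3685 = 184.8 W/m
From the inner boundary to the PTFE/PVC interface, ΣR_partial = 0.07792 m·K/W.
T_interface = T_in − Q'·ΣR_partial = 361.5 K − (184.8)(0.07792) = 347.1 K

T = 347.1 K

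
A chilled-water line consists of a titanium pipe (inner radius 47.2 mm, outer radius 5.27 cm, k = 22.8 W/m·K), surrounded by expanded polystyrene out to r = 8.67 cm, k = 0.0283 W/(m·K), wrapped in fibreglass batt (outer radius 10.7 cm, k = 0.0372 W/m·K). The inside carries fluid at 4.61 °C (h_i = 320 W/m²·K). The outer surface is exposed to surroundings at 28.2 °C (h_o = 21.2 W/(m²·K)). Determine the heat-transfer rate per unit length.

Resistance network (inner→outer):
  R'_conv,in = 1/(2πr h) = 1/(2π·0.0472·320) = 0.01054 m·K/W
  R'_titanium = ln(0.0527/0.0472)/(2πk) = 0.1102/(2π·22.8) = 7.694×10^-4 m·K/W
  R'_expanded polystyrene = ln(0.0867/0.0527)/(2πk) = 0.4978/(2π·0.0283) = 2.800 m·K/W
  R'_fibreglass batt = ln(0.107/0.0867)/(2πk) = 0.2104/(2π·0.0372) = 0.9001 m·K/W
  R'_conv,out = 1/(2πr h) = 1/(2π·0.107·21.2) = 0.07016 m·K/W
ΣR = 0.01054 + 7.694×10^-4 + 2.800 + 0.9001 + 0.07016 = 3.782 m·K/W
Q' = ΔT/ΣR = (4.61 °C − 28.2 °C)/3.782 = -6.24 W/m
(Negative Q' ⇒ heat flows inward; heat gain = 6.24 W/m.)

Q' = 6.24 W/m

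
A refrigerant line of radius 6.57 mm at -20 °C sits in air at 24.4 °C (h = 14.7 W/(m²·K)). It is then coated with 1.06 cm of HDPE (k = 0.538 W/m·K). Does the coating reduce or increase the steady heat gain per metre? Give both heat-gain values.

Critical radius for a cylinder: r_cr = k/h = 0.0366 m = 3.66 cm.
Outer radius after coating: r₂ = 0.00657 + 0.0106 = 0.01717 m.
Since r₁ < r_cr and r₂ ≤ r_cr, the coating moves toward the maximum at r_cr — heat gain rises.
Bare: R = 1/(2πr₁h) = 1.648 m·K/W; Q = 44.4/1.648 = 26.9 W/m.
Coated: R = R_cond + R_conv = 0.9148 m·K/W; Q = 44.4/0.9148 = 48.5 W/m.

increases: 26.9 → 48.5 W/m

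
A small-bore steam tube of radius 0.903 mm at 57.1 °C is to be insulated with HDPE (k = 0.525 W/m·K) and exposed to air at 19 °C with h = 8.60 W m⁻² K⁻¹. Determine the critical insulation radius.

For a cylinder, r_cr = k_ins/h = 0.525/8.60 = 0.0610 m = 6.10 cm

r_cr = 6.10 cm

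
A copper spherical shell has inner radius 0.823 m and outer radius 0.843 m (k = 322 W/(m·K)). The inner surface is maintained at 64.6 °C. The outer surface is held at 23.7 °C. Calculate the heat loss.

Q = 4πk·ΔT/(1/r₁ − 1/r₂) = 4π × 322 × 40.9 / (1/0.823 − 1/0.843) = 5.74×10^6 W

Q = 5740 kW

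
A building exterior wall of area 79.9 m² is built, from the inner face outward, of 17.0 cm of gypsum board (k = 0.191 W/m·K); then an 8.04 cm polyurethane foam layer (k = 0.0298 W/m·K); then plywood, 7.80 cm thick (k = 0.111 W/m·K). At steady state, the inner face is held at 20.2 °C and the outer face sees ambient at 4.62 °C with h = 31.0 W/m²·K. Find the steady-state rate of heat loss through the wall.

Series thermal resistances, inner to outer:
  R_gypsum board = L/(kA) = 0.170/(0.191·79.9) = 0.01114 K/W
  R_polyurethane foam = L/(kA) = 0.0804/(0.0298·79.9) = 0.03377 K/W
  R_plywood = L/(kA) = 0.0780/(0.111·79.9) = 0.008795 K/W
  R_conv,out = 1/(hA) = 1/(31.0·79.9) = 4.037×10^-4 K/W
ΣR = 0.01114 + 0.03377 + 0.008795 + 4.037×10^-4 = 0.05411 K/W
Q = ΔT/ΣR = (20.2 °C − 4.62 °C)/0.05411 = 288 W

Q = 288 W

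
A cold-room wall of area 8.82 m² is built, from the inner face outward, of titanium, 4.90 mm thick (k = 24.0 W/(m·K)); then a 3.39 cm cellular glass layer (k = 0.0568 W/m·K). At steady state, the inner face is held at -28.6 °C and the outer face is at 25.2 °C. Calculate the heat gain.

Resistance network (inner→outer):
  R_titanium = L/(kA) = 0.00490/(24.0·8.82) = 2.315×10^-5 K/W
  R_cellular glass = L/(kA) = 0.0339/(0.0568·8.82) = 0.06767 K/W
ΣR = 2.315×10^-5 + 0.06767 = 0.06769 K/W
Q = ΔT/ΣR = (-28.6 °C − 25.2 °C)/0.06769 = -795 W
(Negative Q ⇒ heat flows inward; heat gain = 795 W.)

Q = 795 W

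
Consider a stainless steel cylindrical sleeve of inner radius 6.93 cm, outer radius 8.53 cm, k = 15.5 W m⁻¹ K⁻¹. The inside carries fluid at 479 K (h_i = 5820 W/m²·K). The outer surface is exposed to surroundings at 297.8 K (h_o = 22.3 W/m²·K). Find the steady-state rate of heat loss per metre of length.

Resistance network (inner→outer):
  R'_conv,in = 1/(2πr h) = 1/(2π·0.0693·5820) = 3.946×10^-4 m·K/W
  R'_stainless steel = ln(0.0853/0.0693)/(2πk) = 0.2077/(2π·15.5) = 0.002133 m·K/W
  R'_conv,out = 1/(2πr h) = 1/(2π·0.0853·22.3) = 0.08367 m·K/W
ΣR = 3.946×10^-4 + 0.002133 + 0.08367 = 0.08620 m·K/W
Q' = ΔT/ΣR = (479 K − 297.8 K)/0.08620 = 2100 W/m

Q' = 2.10 kW/m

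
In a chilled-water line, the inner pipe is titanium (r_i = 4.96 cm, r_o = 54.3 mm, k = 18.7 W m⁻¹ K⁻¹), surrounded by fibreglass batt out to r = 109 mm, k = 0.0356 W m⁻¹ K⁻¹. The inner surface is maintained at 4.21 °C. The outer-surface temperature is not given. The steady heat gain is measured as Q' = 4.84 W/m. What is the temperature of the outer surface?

T_out = 19.3 °C

Sum the resistances:
  R'_titanium = ln(0.0543/0.0496)/(2πk) = 0.09053/(2π·18.7) = 7.705×10^-4 m·K/W
  R'_fibreglass batt = ln(0.109/0.0543)/(2πk) = 0.6968/(2π·0.0356) = 3.115 m·K/W
ΣR = 3.116 m·K/W
ΔT = Q'·ΣR = 4.84 × 3.116 = 15.08 K
Heat flows inward, so T_out = T_in + ΔT = 4.21 + 15.08 = 19.3 °C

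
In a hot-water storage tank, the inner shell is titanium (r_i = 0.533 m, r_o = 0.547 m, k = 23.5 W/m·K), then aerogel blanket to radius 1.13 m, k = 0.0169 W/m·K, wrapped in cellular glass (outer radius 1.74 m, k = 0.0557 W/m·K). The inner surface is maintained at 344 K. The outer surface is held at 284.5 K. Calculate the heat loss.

Resistance network (inner→outer):
  R_titanium = (1/0.533 − 1/0.547)/(4πk) = 0.04802/(4π·23.5) = 1.626×10^-4 K/W
  R_aerogel blanket = (1/0.547 − 1/1.13)/(4πk) = 0.9432/(4π·0.0169) = 4.441 K/W
  R_cellular glass = (1/1.13 − 1/1.74)/(4πk) = 0.3102/(4π·0.0557) = 0.4432 K/W
ΣR = 1.626×10^-4 + 4.441 + 0.4432 = 4.884 K/W
Q = ΔT/ΣR = (344 K − 284.5 K)/4.884 = 12.2 W

Q = 12.2 W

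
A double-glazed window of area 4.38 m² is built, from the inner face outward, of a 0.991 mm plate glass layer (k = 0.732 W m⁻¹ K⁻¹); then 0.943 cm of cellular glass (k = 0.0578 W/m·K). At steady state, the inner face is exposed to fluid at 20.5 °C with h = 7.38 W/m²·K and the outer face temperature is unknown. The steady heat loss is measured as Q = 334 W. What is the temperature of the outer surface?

T_out = -2.38 °C

Sum the resistances:
  R_conv,in = 1/(hA) = 1/(7.38·4.38) = 0.03094 K/W
  R_plate glass = L/(kA) = 9.91×10^-4/(0.732·4.38) = 3.091×10^-4 K/W
  R_cellular glass = L/(kA) = 0.00943/(0.0578·4.38) = 0.03725 K/W
ΣR = 0.06849 K/W
ΔT = Q·ΣR = 334 × 0.06849 = 22.88 K
Heat flows outward, so T_out = T_in − ΔT = 20.5 − 22.88 = -2.38 °C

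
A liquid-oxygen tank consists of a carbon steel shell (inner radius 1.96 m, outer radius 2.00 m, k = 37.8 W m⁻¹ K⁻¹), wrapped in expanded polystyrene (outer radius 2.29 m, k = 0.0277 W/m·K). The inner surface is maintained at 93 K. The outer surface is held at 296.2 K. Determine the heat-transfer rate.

Q = 1120 W

Resistance network (inner→outer):
  R_carbon steel = (1/1.96 − 1/2.00)/(4πk) = 0.01020/(4π·37.8) = 2.148×10^-5 K/W
  R_expanded polystyrene = (1/2.00 − 1/2.29)/(4πk) = 0.06332/(4π·0.0277) = 0.1819 K/W
ΣR = 2.148×10^-5 + 0.1819 = 0.1819 K/W
Q = ΔT/ΣR = (93 K − 296.2 K)/0.1819 = -1120 W
(Negative Q ⇒ heat flows inward; heat gain = 1120 W.)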